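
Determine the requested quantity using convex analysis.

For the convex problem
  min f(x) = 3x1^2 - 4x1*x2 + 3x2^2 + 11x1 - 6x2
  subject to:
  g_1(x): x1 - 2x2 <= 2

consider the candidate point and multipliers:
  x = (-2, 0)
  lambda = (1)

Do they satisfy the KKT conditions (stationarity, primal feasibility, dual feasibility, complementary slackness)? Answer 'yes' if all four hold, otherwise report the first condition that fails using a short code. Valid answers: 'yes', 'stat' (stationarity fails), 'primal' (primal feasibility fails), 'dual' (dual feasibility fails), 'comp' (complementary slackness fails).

Gradient of f: grad f(x) = Q x + c = (-1, 2)
Constraint values g_i(x) = a_i^T x - b_i:
  g_1((-2, 0)) = -4
Stationarity residual: grad f(x) + sum_i lambda_i a_i = (0, 0)
  -> stationarity OK
Primal feasibility (all g_i <= 0): OK
Dual feasibility (all lambda_i >= 0): OK
Complementary slackness (lambda_i * g_i(x) = 0 for all i): FAILS

Verdict: the first failing condition is complementary_slackness -> comp.

comp


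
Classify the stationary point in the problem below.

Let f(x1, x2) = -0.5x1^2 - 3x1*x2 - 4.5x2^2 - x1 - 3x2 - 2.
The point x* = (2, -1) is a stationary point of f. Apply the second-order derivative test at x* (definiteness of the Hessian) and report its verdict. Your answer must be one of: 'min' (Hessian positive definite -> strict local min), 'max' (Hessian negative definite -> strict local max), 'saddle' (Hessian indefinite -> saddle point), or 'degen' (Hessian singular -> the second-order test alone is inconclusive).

Compute the Hessian H = grad^2 f:
  H = [[-1, -3], [-3, -9]]
Verify stationarity: grad f(x*) = H x* + g = (0, 0).
Eigenvalues of H: -10, 0.
H has a zero eigenvalue (singular; negative semidefinite but not definite), so H is neither positive definite, negative definite, nor indefinite. The second-order test alone is inconclusive -> degen.
(Indeed, f is constant along the null direction of H through x*, so x* is not a strict local extremum.)

degen


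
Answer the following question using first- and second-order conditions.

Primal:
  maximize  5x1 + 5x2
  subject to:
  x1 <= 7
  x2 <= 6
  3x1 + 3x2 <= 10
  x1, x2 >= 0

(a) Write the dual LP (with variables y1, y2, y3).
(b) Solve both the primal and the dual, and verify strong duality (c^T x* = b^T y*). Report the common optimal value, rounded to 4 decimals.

The standard primal-dual pair for 'max c^T x s.t. A x <= b, x >= 0' is:
  Dual:  min b^T y  s.t.  A^T y >= c,  y >= 0.

So the dual LP is:
  minimize  7y1 + 6y2 + 10y3
  subject to:
    y1 + 3y3 >= 5
    y2 + 3y3 >= 5
    y1, y2, y3 >= 0

Solving the primal: x* = (3.3333, 0).
  primal value c^T x* = 16.6667.
Solving the dual: y* = (0, 0, 1.6667).
  dual value b^T y* = 16.6667.
Strong duality: c^T x* = b^T y*. Confirmed.

16.6667


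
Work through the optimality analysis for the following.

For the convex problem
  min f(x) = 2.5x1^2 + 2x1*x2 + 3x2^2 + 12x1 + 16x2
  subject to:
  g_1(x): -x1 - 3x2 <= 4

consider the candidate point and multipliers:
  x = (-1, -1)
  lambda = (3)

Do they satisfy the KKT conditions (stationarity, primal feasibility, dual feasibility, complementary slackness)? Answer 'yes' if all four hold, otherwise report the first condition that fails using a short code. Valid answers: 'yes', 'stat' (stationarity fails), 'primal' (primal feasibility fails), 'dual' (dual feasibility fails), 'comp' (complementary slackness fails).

Gradient of f: grad f(x) = Q x + c = (5, 8)
Constraint values g_i(x) = a_i^T x - b_i:
  g_1((-1, -1)) = 0
Stationarity residual: grad f(x) + sum_i lambda_i a_i = (2, -1)
  -> stationarity FAILS
Primal feasibility (all g_i <= 0): OK
Dual feasibility (all lambda_i >= 0): OK
Complementary slackness (lambda_i * g_i(x) = 0 for all i): OK

Verdict: the first failing condition is stationarity -> stat.

stat


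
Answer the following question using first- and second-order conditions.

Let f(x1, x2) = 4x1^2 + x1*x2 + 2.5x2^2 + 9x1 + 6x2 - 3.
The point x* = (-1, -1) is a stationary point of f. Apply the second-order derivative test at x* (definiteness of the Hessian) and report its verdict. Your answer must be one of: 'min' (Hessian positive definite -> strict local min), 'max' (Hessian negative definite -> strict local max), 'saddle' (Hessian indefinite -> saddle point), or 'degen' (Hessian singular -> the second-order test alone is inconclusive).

Compute the Hessian H = grad^2 f:
  H = [[8, 1], [1, 5]]
Verify stationarity: grad f(x*) = H x* + g = (0, 0).
Eigenvalues of H: 4.6972, 8.3028.
Both eigenvalues > 0, so H is positive definite -> x* is a strict local min.

min


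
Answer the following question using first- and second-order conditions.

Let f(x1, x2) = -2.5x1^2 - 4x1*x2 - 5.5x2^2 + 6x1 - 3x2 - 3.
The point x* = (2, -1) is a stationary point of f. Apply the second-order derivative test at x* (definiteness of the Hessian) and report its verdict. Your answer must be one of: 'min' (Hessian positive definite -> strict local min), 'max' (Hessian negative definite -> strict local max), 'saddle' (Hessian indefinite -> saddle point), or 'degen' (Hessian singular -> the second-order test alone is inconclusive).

Compute the Hessian H = grad^2 f:
  H = [[-5, -4], [-4, -11]]
Verify stationarity: grad f(x*) = H x* + g = (0, 0).
Eigenvalues of H: -13, -3.
Both eigenvalues < 0, so H is negative definite -> x* is a strict local max.

max


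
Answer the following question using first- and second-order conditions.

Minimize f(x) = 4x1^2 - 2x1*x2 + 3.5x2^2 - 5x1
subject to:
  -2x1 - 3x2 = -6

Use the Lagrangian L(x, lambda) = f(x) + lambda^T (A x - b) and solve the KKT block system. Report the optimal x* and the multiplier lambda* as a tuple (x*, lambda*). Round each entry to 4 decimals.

Form the Lagrangian:
  L(x, lambda) = (1/2) x^T Q x + c^T x + lambda^T (A x - b)
Stationarity (grad_x L = 0): Q x + c + A^T lambda = 0.
Primal feasibility: A x = b.

This gives the KKT block system:
  [ Q   A^T ] [ x     ]   [-c ]
  [ A    0  ] [ lambda ] = [ b ]

Solving the linear system:
  x*      = (1.3306, 1.1129)
  lambda* = (1.7097)
  f(x*)   = 1.8024

x* = (1.3306, 1.1129), lambda* = (1.7097)


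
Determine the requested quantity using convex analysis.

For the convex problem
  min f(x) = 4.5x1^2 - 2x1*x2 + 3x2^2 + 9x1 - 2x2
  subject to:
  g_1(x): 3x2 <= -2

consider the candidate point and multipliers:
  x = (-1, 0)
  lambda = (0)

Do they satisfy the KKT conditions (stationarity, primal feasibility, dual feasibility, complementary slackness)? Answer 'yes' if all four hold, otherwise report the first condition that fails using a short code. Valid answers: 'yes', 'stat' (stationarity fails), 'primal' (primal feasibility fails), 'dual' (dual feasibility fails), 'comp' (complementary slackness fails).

Gradient of f: grad f(x) = Q x + c = (0, 0)
Constraint values g_i(x) = a_i^T x - b_i:
  g_1((-1, 0)) = 2
Stationarity residual: grad f(x) + sum_i lambda_i a_i = (0, 0)
  -> stationarity OK
Primal feasibility (all g_i <= 0): FAILS
Dual feasibility (all lambda_i >= 0): OK
Complementary slackness (lambda_i * g_i(x) = 0 for all i): OK

Verdict: the first failing condition is primal_feasibility -> primal.

primal


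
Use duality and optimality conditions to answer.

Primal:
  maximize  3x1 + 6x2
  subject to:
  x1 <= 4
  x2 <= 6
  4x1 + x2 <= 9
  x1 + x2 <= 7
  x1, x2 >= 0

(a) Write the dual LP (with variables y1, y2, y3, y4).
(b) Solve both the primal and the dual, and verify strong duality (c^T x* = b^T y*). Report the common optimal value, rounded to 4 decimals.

The standard primal-dual pair for 'max c^T x s.t. A x <= b, x >= 0' is:
  Dual:  min b^T y  s.t.  A^T y >= c,  y >= 0.

So the dual LP is:
  minimize  4y1 + 6y2 + 9y3 + 7y4
  subject to:
    y1 + 4y3 + y4 >= 3
    y2 + y3 + y4 >= 6
    y1, y2, y3, y4 >= 0

Solving the primal: x* = (0.75, 6).
  primal value c^T x* = 38.25.
Solving the dual: y* = (0, 5.25, 0.75, 0).
  dual value b^T y* = 38.25.
Strong duality: c^T x* = b^T y*. Confirmed.

38.25


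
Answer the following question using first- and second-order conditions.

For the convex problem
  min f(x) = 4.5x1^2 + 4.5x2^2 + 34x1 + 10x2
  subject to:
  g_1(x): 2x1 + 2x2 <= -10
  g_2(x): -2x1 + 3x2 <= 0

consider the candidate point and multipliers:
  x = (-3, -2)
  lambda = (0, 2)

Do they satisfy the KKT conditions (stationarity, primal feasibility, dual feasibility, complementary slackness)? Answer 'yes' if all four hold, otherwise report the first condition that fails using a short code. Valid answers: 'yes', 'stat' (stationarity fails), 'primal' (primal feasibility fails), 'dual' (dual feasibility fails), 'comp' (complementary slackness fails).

Gradient of f: grad f(x) = Q x + c = (7, -8)
Constraint values g_i(x) = a_i^T x - b_i:
  g_1((-3, -2)) = 0
  g_2((-3, -2)) = 0
Stationarity residual: grad f(x) + sum_i lambda_i a_i = (3, -2)
  -> stationarity FAILS
Primal feasibility (all g_i <= 0): OK
Dual feasibility (all lambda_i >= 0): OK
Complementary slackness (lambda_i * g_i(x) = 0 for all i): OK

Verdict: the first failing condition is stationarity -> stat.

stat


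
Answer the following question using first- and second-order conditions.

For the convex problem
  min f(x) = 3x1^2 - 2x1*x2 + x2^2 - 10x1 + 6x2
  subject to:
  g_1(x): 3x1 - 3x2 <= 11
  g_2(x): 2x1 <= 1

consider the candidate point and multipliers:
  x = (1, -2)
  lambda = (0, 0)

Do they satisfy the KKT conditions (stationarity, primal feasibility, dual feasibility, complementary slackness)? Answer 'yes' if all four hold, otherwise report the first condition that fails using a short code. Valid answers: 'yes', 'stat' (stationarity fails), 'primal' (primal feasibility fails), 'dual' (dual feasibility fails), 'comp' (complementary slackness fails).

Gradient of f: grad f(x) = Q x + c = (0, 0)
Constraint values g_i(x) = a_i^T x - b_i:
  g_1((1, -2)) = -2
  g_2((1, -2)) = 1
Stationarity residual: grad f(x) + sum_i lambda_i a_i = (0, 0)
  -> stationarity OK
Primal feasibility (all g_i <= 0): FAILS
Dual feasibility (all lambda_i >= 0): OK
Complementary slackness (lambda_i * g_i(x) = 0 for all i): OK

Verdict: the first failing condition is primal_feasibility -> primal.

primal


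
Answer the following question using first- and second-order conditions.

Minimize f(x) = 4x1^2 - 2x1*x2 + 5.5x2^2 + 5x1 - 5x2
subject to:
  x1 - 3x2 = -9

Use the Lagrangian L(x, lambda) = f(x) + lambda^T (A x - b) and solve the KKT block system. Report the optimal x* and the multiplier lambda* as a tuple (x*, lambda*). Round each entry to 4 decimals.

Form the Lagrangian:
  L(x, lambda) = (1/2) x^T Q x + c^T x + lambda^T (A x - b)
Stationarity (grad_x L = 0): Q x + c + A^T lambda = 0.
Primal feasibility: A x = b.

This gives the KKT block system:
  [ Q   A^T ] [ x     ]   [-c ]
  [ A    0  ] [ lambda ] = [ b ]

Solving the linear system:
  x*      = (-1.0563, 2.6479)
  lambda* = (8.7465)
  f(x*)   = 30.0986

x* = (-1.0563, 2.6479), lambda* = (8.7465)


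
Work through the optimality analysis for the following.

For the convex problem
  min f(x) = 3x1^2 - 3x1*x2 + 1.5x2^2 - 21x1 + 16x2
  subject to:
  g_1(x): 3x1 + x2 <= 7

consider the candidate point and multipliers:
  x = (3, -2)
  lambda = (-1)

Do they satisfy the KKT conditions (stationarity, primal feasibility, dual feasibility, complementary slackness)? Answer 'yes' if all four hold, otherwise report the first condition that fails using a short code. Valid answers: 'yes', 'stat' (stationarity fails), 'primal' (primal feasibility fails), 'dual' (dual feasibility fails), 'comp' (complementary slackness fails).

Gradient of f: grad f(x) = Q x + c = (3, 1)
Constraint values g_i(x) = a_i^T x - b_i:
  g_1((3, -2)) = 0
Stationarity residual: grad f(x) + sum_i lambda_i a_i = (0, 0)
  -> stationarity OK
Primal feasibility (all g_i <= 0): OK
Dual feasibility (all lambda_i >= 0): FAILS
Complementary slackness (lambda_i * g_i(x) = 0 for all i): OK

Verdict: the first failing condition is dual_feasibility -> dual.

dual


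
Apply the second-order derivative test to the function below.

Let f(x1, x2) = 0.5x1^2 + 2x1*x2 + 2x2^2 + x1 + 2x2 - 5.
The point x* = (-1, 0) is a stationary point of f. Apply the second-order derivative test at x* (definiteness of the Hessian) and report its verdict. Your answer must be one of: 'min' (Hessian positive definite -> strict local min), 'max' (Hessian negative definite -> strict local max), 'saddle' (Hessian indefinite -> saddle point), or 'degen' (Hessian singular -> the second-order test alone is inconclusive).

Compute the Hessian H = grad^2 f:
  H = [[1, 2], [2, 4]]
Verify stationarity: grad f(x*) = H x* + g = (0, 0).
Eigenvalues of H: 0, 5.
H has a zero eigenvalue (singular; positive semidefinite but not definite), so H is neither positive definite, negative definite, nor indefinite. The second-order test alone is inconclusive -> degen.
(Indeed, f is constant along the null direction of H through x*, so x* is not a strict local extremum.)

degen


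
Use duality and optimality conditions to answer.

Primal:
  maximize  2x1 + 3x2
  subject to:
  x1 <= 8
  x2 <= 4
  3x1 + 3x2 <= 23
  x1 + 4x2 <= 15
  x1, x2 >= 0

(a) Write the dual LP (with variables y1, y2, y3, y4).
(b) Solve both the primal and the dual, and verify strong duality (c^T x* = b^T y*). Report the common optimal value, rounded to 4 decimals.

The standard primal-dual pair for 'max c^T x s.t. A x <= b, x >= 0' is:
  Dual:  min b^T y  s.t.  A^T y >= c,  y >= 0.

So the dual LP is:
  minimize  8y1 + 4y2 + 23y3 + 15y4
  subject to:
    y1 + 3y3 + y4 >= 2
    y2 + 3y3 + 4y4 >= 3
    y1, y2, y3, y4 >= 0

Solving the primal: x* = (5.2222, 2.4444).
  primal value c^T x* = 17.7778.
Solving the dual: y* = (0, 0, 0.5556, 0.3333).
  dual value b^T y* = 17.7778.
Strong duality: c^T x* = b^T y*. Confirmed.

17.7778


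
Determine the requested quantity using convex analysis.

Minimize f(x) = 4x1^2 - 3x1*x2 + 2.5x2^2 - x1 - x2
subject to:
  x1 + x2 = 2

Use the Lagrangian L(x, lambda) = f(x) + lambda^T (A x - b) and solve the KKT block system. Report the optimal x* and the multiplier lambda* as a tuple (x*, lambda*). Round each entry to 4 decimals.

Form the Lagrangian:
  L(x, lambda) = (1/2) x^T Q x + c^T x + lambda^T (A x - b)
Stationarity (grad_x L = 0): Q x + c + A^T lambda = 0.
Primal feasibility: A x = b.

This gives the KKT block system:
  [ Q   A^T ] [ x     ]   [-c ]
  [ A    0  ] [ lambda ] = [ b ]

Solving the linear system:
  x*      = (0.8421, 1.1579)
  lambda* = (-2.2632)
  f(x*)   = 1.2632

x* = (0.8421, 1.1579), lambda* = (-2.2632)


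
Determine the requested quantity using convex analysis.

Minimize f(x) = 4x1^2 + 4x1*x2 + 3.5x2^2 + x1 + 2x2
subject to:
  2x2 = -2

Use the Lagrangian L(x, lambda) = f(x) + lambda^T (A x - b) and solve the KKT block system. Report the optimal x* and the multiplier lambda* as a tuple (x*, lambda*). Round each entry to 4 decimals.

Form the Lagrangian:
  L(x, lambda) = (1/2) x^T Q x + c^T x + lambda^T (A x - b)
Stationarity (grad_x L = 0): Q x + c + A^T lambda = 0.
Primal feasibility: A x = b.

This gives the KKT block system:
  [ Q   A^T ] [ x     ]   [-c ]
  [ A    0  ] [ lambda ] = [ b ]

Solving the linear system:
  x*      = (0.375, -1)
  lambda* = (1.75)
  f(x*)   = 0.9375

x* = (0.375, -1), lambda* = (1.75)


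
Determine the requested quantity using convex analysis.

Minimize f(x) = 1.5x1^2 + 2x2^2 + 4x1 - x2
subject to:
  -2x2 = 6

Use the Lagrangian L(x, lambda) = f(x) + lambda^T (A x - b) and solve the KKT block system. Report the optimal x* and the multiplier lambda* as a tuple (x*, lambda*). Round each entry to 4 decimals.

Form the Lagrangian:
  L(x, lambda) = (1/2) x^T Q x + c^T x + lambda^T (A x - b)
Stationarity (grad_x L = 0): Q x + c + A^T lambda = 0.
Primal feasibility: A x = b.

This gives the KKT block system:
  [ Q   A^T ] [ x     ]   [-c ]
  [ A    0  ] [ lambda ] = [ b ]

Solving the linear system:
  x*      = (-1.3333, -3)
  lambda* = (-6.5)
  f(x*)   = 18.3333

x* = (-1.3333, -3), lambda* = (-6.5)


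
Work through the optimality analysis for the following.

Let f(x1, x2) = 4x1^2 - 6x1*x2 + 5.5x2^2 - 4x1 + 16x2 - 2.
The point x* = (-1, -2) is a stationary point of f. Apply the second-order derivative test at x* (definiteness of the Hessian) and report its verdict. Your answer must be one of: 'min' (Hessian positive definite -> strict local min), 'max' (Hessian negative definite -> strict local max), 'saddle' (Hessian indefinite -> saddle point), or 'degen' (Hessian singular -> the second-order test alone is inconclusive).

Compute the Hessian H = grad^2 f:
  H = [[8, -6], [-6, 11]]
Verify stationarity: grad f(x*) = H x* + g = (0, 0).
Eigenvalues of H: 3.3153, 15.6847.
Both eigenvalues > 0, so H is positive definite -> x* is a strict local min.

min


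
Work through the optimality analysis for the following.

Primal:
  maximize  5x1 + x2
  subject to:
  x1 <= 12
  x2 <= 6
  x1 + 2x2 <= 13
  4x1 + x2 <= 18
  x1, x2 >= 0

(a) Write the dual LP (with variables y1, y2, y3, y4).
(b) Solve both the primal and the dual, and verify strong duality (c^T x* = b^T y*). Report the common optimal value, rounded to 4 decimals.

The standard primal-dual pair for 'max c^T x s.t. A x <= b, x >= 0' is:
  Dual:  min b^T y  s.t.  A^T y >= c,  y >= 0.

So the dual LP is:
  minimize  12y1 + 6y2 + 13y3 + 18y4
  subject to:
    y1 + y3 + 4y4 >= 5
    y2 + 2y3 + y4 >= 1
    y1, y2, y3, y4 >= 0

Solving the primal: x* = (4.5, 0).
  primal value c^T x* = 22.5.
Solving the dual: y* = (0, 0, 0, 1.25).
  dual value b^T y* = 22.5.
Strong duality: c^T x* = b^T y*. Confirmed.

22.5


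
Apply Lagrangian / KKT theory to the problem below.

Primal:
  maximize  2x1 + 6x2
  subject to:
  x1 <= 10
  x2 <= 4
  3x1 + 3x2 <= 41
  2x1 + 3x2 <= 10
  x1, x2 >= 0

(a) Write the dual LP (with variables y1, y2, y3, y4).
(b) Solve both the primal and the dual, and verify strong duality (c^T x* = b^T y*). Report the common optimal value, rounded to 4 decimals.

The standard primal-dual pair for 'max c^T x s.t. A x <= b, x >= 0' is:
  Dual:  min b^T y  s.t.  A^T y >= c,  y >= 0.

So the dual LP is:
  minimize  10y1 + 4y2 + 41y3 + 10y4
  subject to:
    y1 + 3y3 + 2y4 >= 2
    y2 + 3y3 + 3y4 >= 6
    y1, y2, y3, y4 >= 0

Solving the primal: x* = (0, 3.3333).
  primal value c^T x* = 20.
Solving the dual: y* = (0, 0, 0, 2).
  dual value b^T y* = 20.
Strong duality: c^T x* = b^T y*. Confirmed.

20


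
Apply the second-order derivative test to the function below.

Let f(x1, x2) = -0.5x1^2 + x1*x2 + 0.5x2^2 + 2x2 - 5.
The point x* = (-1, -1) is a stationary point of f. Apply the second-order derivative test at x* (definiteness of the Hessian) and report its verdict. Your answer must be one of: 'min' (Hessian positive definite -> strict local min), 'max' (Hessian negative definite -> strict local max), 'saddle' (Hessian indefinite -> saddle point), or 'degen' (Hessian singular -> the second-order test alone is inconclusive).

Compute the Hessian H = grad^2 f:
  H = [[-1, 1], [1, 1]]
Verify stationarity: grad f(x*) = H x* + g = (0, 0).
Eigenvalues of H: -1.4142, 1.4142.
Eigenvalues have mixed signs, so H is indefinite -> x* is a saddle point.

saddle


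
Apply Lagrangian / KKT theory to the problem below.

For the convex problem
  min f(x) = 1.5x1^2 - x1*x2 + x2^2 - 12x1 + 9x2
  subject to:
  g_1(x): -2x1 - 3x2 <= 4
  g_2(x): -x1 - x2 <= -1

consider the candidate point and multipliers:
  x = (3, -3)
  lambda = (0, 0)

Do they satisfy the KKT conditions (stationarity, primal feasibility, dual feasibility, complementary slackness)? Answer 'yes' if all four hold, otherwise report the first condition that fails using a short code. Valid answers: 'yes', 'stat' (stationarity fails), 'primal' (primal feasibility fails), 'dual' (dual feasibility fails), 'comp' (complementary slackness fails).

Gradient of f: grad f(x) = Q x + c = (0, 0)
Constraint values g_i(x) = a_i^T x - b_i:
  g_1((3, -3)) = -1
  g_2((3, -3)) = 1
Stationarity residual: grad f(x) + sum_i lambda_i a_i = (0, 0)
  -> stationarity OK
Primal feasibility (all g_i <= 0): FAILS
Dual feasibility (all lambda_i >= 0): OK
Complementary slackness (lambda_i * g_i(x) = 0 for all i): OK

Verdict: the first failing condition is primal_feasibility -> primal.

primal


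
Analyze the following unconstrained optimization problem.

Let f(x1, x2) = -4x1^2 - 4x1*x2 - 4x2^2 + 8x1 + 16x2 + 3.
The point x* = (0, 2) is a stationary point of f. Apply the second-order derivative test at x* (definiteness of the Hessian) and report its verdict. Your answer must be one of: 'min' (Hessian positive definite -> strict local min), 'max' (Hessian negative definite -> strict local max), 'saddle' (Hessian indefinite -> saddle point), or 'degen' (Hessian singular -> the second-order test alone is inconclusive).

Compute the Hessian H = grad^2 f:
  H = [[-8, -4], [-4, -8]]
Verify stationarity: grad f(x*) = H x* + g = (0, 0).
Eigenvalues of H: -12, -4.
Both eigenvalues < 0, so H is negative definite -> x* is a strict local max.

max


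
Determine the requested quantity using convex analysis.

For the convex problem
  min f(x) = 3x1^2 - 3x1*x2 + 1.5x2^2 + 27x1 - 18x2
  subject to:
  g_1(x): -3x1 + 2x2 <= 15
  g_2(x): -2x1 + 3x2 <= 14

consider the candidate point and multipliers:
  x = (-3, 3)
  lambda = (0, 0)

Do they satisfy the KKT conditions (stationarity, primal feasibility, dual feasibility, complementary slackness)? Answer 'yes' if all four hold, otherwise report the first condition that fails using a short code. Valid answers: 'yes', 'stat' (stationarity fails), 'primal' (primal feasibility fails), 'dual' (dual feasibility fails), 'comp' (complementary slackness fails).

Gradient of f: grad f(x) = Q x + c = (0, 0)
Constraint values g_i(x) = a_i^T x - b_i:
  g_1((-3, 3)) = 0
  g_2((-3, 3)) = 1
Stationarity residual: grad f(x) + sum_i lambda_i a_i = (0, 0)
  -> stationarity OK
Primal feasibility (all g_i <= 0): FAILS
Dual feasibility (all lambda_i >= 0): OK
Complementary slackness (lambda_i * g_i(x) = 0 for all i): OK

Verdict: the first failing condition is primal_feasibility -> primal.

primal


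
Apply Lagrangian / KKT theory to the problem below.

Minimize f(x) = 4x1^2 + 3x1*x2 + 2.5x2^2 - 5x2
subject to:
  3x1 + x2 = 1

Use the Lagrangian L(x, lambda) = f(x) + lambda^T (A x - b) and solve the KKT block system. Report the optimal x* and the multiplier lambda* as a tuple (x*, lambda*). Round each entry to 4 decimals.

Form the Lagrangian:
  L(x, lambda) = (1/2) x^T Q x + c^T x + lambda^T (A x - b)
Stationarity (grad_x L = 0): Q x + c + A^T lambda = 0.
Primal feasibility: A x = b.

This gives the KKT block system:
  [ Q   A^T ] [ x     ]   [-c ]
  [ A    0  ] [ lambda ] = [ b ]

Solving the linear system:
  x*      = (-0.0857, 1.2571)
  lambda* = (-1.0286)
  f(x*)   = -2.6286

x* = (-0.0857, 1.2571), lambda* = (-1.0286)


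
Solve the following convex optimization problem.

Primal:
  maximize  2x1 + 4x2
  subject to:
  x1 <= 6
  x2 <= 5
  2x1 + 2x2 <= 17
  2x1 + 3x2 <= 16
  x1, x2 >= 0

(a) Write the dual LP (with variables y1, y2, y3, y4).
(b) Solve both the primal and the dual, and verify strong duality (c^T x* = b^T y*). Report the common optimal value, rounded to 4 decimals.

The standard primal-dual pair for 'max c^T x s.t. A x <= b, x >= 0' is:
  Dual:  min b^T y  s.t.  A^T y >= c,  y >= 0.

So the dual LP is:
  minimize  6y1 + 5y2 + 17y3 + 16y4
  subject to:
    y1 + 2y3 + 2y4 >= 2
    y2 + 2y3 + 3y4 >= 4
    y1, y2, y3, y4 >= 0

Solving the primal: x* = (0.5, 5).
  primal value c^T x* = 21.
Solving the dual: y* = (0, 1, 0, 1).
  dual value b^T y* = 21.
Strong duality: c^T x* = b^T y*. Confirmed.

21


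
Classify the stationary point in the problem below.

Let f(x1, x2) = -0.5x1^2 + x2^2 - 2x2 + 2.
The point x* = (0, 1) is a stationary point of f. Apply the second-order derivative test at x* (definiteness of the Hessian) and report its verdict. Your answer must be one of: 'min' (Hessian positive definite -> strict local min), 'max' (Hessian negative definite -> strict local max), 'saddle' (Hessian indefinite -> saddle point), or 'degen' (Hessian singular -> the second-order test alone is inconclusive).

Compute the Hessian H = grad^2 f:
  H = [[-1, 0], [0, 2]]
Verify stationarity: grad f(x*) = H x* + g = (0, 0).
Eigenvalues of H: -1, 2.
Eigenvalues have mixed signs, so H is indefinite -> x* is a saddle point.

saddle


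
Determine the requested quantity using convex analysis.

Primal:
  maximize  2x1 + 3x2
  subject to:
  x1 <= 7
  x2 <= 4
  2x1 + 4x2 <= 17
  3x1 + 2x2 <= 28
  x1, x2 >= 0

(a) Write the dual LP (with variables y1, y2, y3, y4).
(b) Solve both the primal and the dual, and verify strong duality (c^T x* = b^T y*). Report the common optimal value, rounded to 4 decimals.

The standard primal-dual pair for 'max c^T x s.t. A x <= b, x >= 0' is:
  Dual:  min b^T y  s.t.  A^T y >= c,  y >= 0.

So the dual LP is:
  minimize  7y1 + 4y2 + 17y3 + 28y4
  subject to:
    y1 + 2y3 + 3y4 >= 2
    y2 + 4y3 + 2y4 >= 3
    y1, y2, y3, y4 >= 0

Solving the primal: x* = (7, 0.75).
  primal value c^T x* = 16.25.
Solving the dual: y* = (0.5, 0, 0.75, 0).
  dual value b^T y* = 16.25.
Strong duality: c^T x* = b^T y*. Confirmed.

16.25


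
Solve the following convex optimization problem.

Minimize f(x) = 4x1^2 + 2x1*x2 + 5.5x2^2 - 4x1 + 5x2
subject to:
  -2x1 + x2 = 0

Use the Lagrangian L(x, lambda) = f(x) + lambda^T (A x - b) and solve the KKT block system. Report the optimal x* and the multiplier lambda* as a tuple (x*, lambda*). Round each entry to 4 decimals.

Form the Lagrangian:
  L(x, lambda) = (1/2) x^T Q x + c^T x + lambda^T (A x - b)
Stationarity (grad_x L = 0): Q x + c + A^T lambda = 0.
Primal feasibility: A x = b.

This gives the KKT block system:
  [ Q   A^T ] [ x     ]   [-c ]
  [ A    0  ] [ lambda ] = [ b ]

Solving the linear system:
  x*      = (-0.1, -0.2)
  lambda* = (-2.6)
  f(x*)   = -0.3

x* = (-0.1, -0.2), lambda* = (-2.6)


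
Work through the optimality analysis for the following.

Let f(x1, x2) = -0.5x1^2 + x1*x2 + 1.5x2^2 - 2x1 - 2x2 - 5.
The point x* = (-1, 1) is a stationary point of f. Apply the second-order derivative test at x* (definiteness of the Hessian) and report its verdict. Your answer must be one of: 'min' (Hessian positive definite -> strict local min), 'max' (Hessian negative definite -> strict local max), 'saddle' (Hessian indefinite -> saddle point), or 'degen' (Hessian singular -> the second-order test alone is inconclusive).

Compute the Hessian H = grad^2 f:
  H = [[-1, 1], [1, 3]]
Verify stationarity: grad f(x*) = H x* + g = (0, 0).
Eigenvalues of H: -1.2361, 3.2361.
Eigenvalues have mixed signs, so H is indefinite -> x* is a saddle point.

saddle


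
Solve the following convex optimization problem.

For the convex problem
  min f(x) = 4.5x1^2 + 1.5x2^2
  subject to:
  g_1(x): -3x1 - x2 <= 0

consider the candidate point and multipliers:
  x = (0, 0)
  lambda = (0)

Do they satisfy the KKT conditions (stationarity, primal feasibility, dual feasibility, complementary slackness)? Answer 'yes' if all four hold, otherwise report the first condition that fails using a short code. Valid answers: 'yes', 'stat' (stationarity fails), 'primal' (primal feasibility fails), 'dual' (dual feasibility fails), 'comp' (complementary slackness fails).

Gradient of f: grad f(x) = Q x + c = (0, 0)
Constraint values g_i(x) = a_i^T x - b_i:
  g_1((0, 0)) = 0
Stationarity residual: grad f(x) + sum_i lambda_i a_i = (0, 0)
  -> stationarity OK
Primal feasibility (all g_i <= 0): OK
Dual feasibility (all lambda_i >= 0): OK
Complementary slackness (lambda_i * g_i(x) = 0 for all i): OK

Verdict: yes, KKT holds.

yes


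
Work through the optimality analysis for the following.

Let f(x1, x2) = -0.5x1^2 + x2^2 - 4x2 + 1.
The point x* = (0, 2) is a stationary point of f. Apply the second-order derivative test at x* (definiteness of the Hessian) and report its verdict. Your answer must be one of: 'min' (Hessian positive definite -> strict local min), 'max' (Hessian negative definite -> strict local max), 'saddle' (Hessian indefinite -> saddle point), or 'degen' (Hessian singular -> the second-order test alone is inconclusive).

Compute the Hessian H = grad^2 f:
  H = [[-1, 0], [0, 2]]
Verify stationarity: grad f(x*) = H x* + g = (0, 0).
Eigenvalues of H: -1, 2.
Eigenvalues have mixed signs, so H is indefinite -> x* is a saddle point.

saddle


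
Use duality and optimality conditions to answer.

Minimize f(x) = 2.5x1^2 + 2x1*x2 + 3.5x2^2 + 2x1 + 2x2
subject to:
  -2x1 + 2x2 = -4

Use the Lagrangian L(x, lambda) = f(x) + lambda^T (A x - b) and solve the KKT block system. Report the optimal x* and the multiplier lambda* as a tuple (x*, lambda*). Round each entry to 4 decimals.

Form the Lagrangian:
  L(x, lambda) = (1/2) x^T Q x + c^T x + lambda^T (A x - b)
Stationarity (grad_x L = 0): Q x + c + A^T lambda = 0.
Primal feasibility: A x = b.

This gives the KKT block system:
  [ Q   A^T ] [ x     ]   [-c ]
  [ A    0  ] [ lambda ] = [ b ]

Solving the linear system:
  x*      = (0.875, -1.125)
  lambda* = (2.0625)
  f(x*)   = 3.875

x* = (0.875, -1.125), lambda* = (2.0625)


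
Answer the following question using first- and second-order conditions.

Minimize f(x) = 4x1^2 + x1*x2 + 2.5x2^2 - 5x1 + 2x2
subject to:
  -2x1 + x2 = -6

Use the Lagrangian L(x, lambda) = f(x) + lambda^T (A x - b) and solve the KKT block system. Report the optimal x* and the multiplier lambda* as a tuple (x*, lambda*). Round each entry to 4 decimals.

Form the Lagrangian:
  L(x, lambda) = (1/2) x^T Q x + c^T x + lambda^T (A x - b)
Stationarity (grad_x L = 0): Q x + c + A^T lambda = 0.
Primal feasibility: A x = b.

This gives the KKT block system:
  [ Q   A^T ] [ x     ]   [-c ]
  [ A    0  ] [ lambda ] = [ b ]

Solving the linear system:
  x*      = (2.0938, -1.8125)
  lambda* = (4.9688)
  f(x*)   = 7.8594

x* = (2.0938, -1.8125), lambda* = (4.9688)


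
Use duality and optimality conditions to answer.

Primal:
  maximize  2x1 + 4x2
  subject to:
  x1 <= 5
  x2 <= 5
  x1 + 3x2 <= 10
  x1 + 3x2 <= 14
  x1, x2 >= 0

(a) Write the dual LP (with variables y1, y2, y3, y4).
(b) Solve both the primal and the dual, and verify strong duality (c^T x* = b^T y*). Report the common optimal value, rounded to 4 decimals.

The standard primal-dual pair for 'max c^T x s.t. A x <= b, x >= 0' is:
  Dual:  min b^T y  s.t.  A^T y >= c,  y >= 0.

So the dual LP is:
  minimize  5y1 + 5y2 + 10y3 + 14y4
  subject to:
    y1 + y3 + y4 >= 2
    y2 + 3y3 + 3y4 >= 4
    y1, y2, y3, y4 >= 0

Solving the primal: x* = (5, 1.6667).
  primal value c^T x* = 16.6667.
Solving the dual: y* = (0.6667, 0, 1.3333, 0).
  dual value b^T y* = 16.6667.
Strong duality: c^T x* = b^T y*. Confirmed.

16.6667


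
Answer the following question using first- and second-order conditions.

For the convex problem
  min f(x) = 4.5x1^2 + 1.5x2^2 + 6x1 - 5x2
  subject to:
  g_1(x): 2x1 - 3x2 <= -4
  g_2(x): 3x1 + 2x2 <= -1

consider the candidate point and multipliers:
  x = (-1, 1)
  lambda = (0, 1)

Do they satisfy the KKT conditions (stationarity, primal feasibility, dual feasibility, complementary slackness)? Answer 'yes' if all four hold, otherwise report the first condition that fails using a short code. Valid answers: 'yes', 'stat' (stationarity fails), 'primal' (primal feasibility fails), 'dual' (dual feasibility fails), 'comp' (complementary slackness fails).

Gradient of f: grad f(x) = Q x + c = (-3, -2)
Constraint values g_i(x) = a_i^T x - b_i:
  g_1((-1, 1)) = -1
  g_2((-1, 1)) = 0
Stationarity residual: grad f(x) + sum_i lambda_i a_i = (0, 0)
  -> stationarity OK
Primal feasibility (all g_i <= 0): OK
Dual feasibility (all lambda_i >= 0): OK
Complementary slackness (lambda_i * g_i(x) = 0 for all i): OK

Verdict: yes, KKT holds.

yes


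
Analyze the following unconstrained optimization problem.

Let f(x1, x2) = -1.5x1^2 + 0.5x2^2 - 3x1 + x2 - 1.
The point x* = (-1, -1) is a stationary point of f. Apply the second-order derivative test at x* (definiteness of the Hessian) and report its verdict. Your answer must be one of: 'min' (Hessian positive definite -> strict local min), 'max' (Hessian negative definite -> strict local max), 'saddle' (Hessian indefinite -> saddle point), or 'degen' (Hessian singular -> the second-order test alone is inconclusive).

Compute the Hessian H = grad^2 f:
  H = [[-3, 0], [0, 1]]
Verify stationarity: grad f(x*) = H x* + g = (0, 0).
Eigenvalues of H: -3, 1.
Eigenvalues have mixed signs, so H is indefinite -> x* is a saddle point.

saddle


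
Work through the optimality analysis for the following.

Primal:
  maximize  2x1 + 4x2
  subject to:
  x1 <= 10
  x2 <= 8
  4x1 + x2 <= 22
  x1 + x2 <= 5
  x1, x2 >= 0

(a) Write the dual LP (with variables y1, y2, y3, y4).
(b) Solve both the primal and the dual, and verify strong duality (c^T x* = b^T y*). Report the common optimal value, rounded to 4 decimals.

The standard primal-dual pair for 'max c^T x s.t. A x <= b, x >= 0' is:
  Dual:  min b^T y  s.t.  A^T y >= c,  y >= 0.

So the dual LP is:
  minimize  10y1 + 8y2 + 22y3 + 5y4
  subject to:
    y1 + 4y3 + y4 >= 2
    y2 + y3 + y4 >= 4
    y1, y2, y3, y4 >= 0

Solving the primal: x* = (0, 5).
  primal value c^T x* = 20.
Solving the dual: y* = (0, 0, 0, 4).
  dual value b^T y* = 20.
Strong duality: c^T x* = b^T y*. Confirmed.

20


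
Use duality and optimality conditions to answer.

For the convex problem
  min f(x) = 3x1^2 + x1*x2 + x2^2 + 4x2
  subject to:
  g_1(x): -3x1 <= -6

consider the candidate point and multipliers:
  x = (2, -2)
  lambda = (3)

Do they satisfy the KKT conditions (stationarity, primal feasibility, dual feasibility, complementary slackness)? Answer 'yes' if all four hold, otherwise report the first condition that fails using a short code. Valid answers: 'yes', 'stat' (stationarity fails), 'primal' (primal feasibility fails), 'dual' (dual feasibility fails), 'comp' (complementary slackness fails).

Gradient of f: grad f(x) = Q x + c = (10, 2)
Constraint values g_i(x) = a_i^T x - b_i:
  g_1((2, -2)) = 0
Stationarity residual: grad f(x) + sum_i lambda_i a_i = (1, 2)
  -> stationarity FAILS
Primal feasibility (all g_i <= 0): OK
Dual feasibility (all lambda_i >= 0): OK
Complementary slackness (lambda_i * g_i(x) = 0 for all i): OK

Verdict: the first failing condition is stationarity -> stat.

stat


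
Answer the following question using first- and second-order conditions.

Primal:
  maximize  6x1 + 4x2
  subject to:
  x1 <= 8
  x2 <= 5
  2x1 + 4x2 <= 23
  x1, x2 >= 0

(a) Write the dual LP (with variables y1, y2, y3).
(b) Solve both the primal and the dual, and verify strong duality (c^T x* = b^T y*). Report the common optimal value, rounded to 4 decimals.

The standard primal-dual pair for 'max c^T x s.t. A x <= b, x >= 0' is:
  Dual:  min b^T y  s.t.  A^T y >= c,  y >= 0.

So the dual LP is:
  minimize  8y1 + 5y2 + 23y3
  subject to:
    y1 + 2y3 >= 6
    y2 + 4y3 >= 4
    y1, y2, y3 >= 0

Solving the primal: x* = (8, 1.75).
  primal value c^T x* = 55.
Solving the dual: y* = (4, 0, 1).
  dual value b^T y* = 55.
Strong duality: c^T x* = b^T y*. Confirmed.

55


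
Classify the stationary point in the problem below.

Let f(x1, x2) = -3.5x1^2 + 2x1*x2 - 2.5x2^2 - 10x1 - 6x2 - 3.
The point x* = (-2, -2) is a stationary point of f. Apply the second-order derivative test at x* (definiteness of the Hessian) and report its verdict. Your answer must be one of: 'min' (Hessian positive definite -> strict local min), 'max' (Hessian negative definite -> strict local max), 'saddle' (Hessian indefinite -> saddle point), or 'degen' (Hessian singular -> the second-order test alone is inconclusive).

Compute the Hessian H = grad^2 f:
  H = [[-7, 2], [2, -5]]
Verify stationarity: grad f(x*) = H x* + g = (0, 0).
Eigenvalues of H: -8.2361, -3.7639.
Both eigenvalues < 0, so H is negative definite -> x* is a strict local max.

max


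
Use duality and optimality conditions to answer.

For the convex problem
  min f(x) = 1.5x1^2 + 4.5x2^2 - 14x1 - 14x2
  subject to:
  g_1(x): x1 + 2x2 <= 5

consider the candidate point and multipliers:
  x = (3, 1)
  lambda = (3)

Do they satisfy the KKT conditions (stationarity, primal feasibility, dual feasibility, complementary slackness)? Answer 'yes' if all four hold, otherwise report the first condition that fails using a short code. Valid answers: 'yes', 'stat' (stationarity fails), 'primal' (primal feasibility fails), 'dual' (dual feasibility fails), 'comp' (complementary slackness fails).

Gradient of f: grad f(x) = Q x + c = (-5, -5)
Constraint values g_i(x) = a_i^T x - b_i:
  g_1((3, 1)) = 0
Stationarity residual: grad f(x) + sum_i lambda_i a_i = (-2, 1)
  -> stationarity FAILS
Primal feasibility (all g_i <= 0): OK
Dual feasibility (all lambda_i >= 0): OK
Complementary slackness (lambda_i * g_i(x) = 0 for all i): OK

Verdict: the first failing condition is stationarity -> stat.

stat


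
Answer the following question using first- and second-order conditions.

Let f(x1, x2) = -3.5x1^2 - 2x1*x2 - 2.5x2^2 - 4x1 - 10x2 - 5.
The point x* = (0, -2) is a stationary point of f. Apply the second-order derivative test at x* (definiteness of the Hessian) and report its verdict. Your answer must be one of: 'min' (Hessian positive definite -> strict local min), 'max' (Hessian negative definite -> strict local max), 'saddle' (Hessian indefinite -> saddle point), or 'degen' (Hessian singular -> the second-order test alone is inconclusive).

Compute the Hessian H = grad^2 f:
  H = [[-7, -2], [-2, -5]]
Verify stationarity: grad f(x*) = H x* + g = (0, 0).
Eigenvalues of H: -8.2361, -3.7639.
Both eigenvalues < 0, so H is negative definite -> x* is a strict local max.

max


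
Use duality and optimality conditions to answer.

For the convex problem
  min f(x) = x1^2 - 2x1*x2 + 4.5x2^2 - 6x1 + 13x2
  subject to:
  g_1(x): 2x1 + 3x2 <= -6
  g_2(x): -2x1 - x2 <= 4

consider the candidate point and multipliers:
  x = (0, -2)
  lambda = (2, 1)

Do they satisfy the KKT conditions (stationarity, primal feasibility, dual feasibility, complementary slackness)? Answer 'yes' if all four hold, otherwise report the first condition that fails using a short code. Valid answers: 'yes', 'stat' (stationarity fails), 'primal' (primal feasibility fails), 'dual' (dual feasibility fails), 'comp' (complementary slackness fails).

Gradient of f: grad f(x) = Q x + c = (-2, -5)
Constraint values g_i(x) = a_i^T x - b_i:
  g_1((0, -2)) = 0
  g_2((0, -2)) = -2
Stationarity residual: grad f(x) + sum_i lambda_i a_i = (0, 0)
  -> stationarity OK
Primal feasibility (all g_i <= 0): OK
Dual feasibility (all lambda_i >= 0): OK
Complementary slackness (lambda_i * g_i(x) = 0 for all i): FAILS

Verdict: the first failing condition is complementary_slackness -> comp.

comp


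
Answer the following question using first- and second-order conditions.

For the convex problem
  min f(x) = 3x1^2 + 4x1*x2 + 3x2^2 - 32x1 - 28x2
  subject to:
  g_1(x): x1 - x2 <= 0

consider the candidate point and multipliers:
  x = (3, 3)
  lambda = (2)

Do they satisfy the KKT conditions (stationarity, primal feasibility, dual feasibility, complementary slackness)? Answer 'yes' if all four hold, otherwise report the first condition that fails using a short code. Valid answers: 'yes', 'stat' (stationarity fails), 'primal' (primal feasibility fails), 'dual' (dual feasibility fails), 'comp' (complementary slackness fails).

Gradient of f: grad f(x) = Q x + c = (-2, 2)
Constraint values g_i(x) = a_i^T x - b_i:
  g_1((3, 3)) = 0
Stationarity residual: grad f(x) + sum_i lambda_i a_i = (0, 0)
  -> stationarity OK
Primal feasibility (all g_i <= 0): OK
Dual feasibility (all lambda_i >= 0): OK
Complementary slackness (lambda_i * g_i(x) = 0 for all i): OK

Verdict: yes, KKT holds.

yes


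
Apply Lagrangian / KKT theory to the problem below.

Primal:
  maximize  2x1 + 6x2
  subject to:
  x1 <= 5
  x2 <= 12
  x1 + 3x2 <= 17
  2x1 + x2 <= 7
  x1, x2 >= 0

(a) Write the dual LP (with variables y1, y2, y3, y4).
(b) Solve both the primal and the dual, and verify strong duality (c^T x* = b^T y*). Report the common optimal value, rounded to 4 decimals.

The standard primal-dual pair for 'max c^T x s.t. A x <= b, x >= 0' is:
  Dual:  min b^T y  s.t.  A^T y >= c,  y >= 0.

So the dual LP is:
  minimize  5y1 + 12y2 + 17y3 + 7y4
  subject to:
    y1 + y3 + 2y4 >= 2
    y2 + 3y3 + y4 >= 6
    y1, y2, y3, y4 >= 0

Solving the primal: x* = (0.8, 5.4).
  primal value c^T x* = 34.
Solving the dual: y* = (0, 0, 2, 0).
  dual value b^T y* = 34.
Strong duality: c^T x* = b^T y*. Confirmed.

34
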